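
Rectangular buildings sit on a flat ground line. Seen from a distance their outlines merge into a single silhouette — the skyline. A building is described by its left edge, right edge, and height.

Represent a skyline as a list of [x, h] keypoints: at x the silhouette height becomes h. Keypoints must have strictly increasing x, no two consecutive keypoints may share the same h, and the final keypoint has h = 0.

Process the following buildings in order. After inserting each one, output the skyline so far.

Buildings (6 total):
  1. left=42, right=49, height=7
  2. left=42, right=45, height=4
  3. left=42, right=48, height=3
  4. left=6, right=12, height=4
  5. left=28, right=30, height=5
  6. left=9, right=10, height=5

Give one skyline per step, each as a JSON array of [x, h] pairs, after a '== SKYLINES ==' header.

== SKYLINES ==
[[42,7],[49,0]]
[[42,7],[49,0]]
[[42,7],[49,0]]
[[6,4],[12,0],[42,7],[49,0]]
[[6,4],[12,0],[28,5],[30,0],[42,7],[49,0]]
[[6,4],[9,5],[10,4],[12,0],[28,5],[30,0],[42,7],[49,0]]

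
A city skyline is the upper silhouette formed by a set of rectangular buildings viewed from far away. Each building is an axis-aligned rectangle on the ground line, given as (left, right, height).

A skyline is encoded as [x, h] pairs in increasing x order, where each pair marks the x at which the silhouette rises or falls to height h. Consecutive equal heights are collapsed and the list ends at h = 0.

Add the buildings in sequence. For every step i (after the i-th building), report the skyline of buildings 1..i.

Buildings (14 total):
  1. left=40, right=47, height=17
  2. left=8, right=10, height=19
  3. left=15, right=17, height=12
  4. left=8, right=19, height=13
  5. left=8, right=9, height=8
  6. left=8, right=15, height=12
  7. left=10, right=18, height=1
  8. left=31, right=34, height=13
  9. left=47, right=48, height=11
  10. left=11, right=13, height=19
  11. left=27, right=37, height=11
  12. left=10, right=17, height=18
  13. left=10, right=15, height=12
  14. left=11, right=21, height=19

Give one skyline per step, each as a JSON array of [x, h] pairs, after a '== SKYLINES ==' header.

== SKYLINES ==
[[40,17],[47,0]]
[[8,19],[10,0],[40,17],[47,0]]
[[8,19],[10,0],[15,12],[17,0],[40,17],[47,0]]
[[8,19],[10,13],[19,0],[40,17],[47,0]]
[[8,19],[10,13],[19,0],[40,17],[47,0]]
[[8,19],[10,13],[19,0],[40,17],[47,0]]
[[8,19],[10,13],[19,0],[40,17],[47,0]]
[[8,19],[10,13],[19,0],[31,13],[34,0],[40,17],[47,0]]
[[8,19],[10,13],[19,0],[31,13],[34,0],[40,17],[47,11],[48,0]]
[[8,19],[10,13],[11,19],[13,13],[19,0],[31,13],[34,0],[40,17],[47,11],[48,0]]
[[8,19],[10,13],[11,19],[13,13],[19,0],[27,11],[31,13],[34,11],[37,0],[40,17],[47,11],[48,0]]
[[8,19],[10,18],[11,19],[13,18],[17,13],[19,0],[27,11],[31,13],[34,11],[37,0],[40,17],[47,11],[48,0]]
[[8,19],[10,18],[11,19],[13,18],[17,13],[19,0],[27,11],[31,13],[34,11],[37,0],[40,17],[47,11],[48,0]]
[[8,19],[10,18],[11,19],[21,0],[27,11],[31,13],[34,11],[37,0],[40,17],[47,11],[48,0]]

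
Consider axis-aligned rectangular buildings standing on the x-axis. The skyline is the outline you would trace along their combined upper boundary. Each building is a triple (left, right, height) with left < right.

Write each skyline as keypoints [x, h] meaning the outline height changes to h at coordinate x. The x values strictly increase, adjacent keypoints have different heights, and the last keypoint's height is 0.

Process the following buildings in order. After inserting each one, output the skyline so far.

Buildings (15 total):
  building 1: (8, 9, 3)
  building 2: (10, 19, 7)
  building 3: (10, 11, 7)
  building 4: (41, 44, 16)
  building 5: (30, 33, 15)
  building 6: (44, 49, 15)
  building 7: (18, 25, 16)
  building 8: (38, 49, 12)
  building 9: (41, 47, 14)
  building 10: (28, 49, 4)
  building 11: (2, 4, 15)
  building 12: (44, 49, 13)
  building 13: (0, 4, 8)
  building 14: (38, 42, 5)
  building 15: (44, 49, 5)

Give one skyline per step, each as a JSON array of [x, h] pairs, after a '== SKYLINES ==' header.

== SKYLINES ==
[[8,3],[9,0]]
[[8,3],[9,0],[10,7],[19,0]]
[[8,3],[9,0],[10,7],[19,0]]
[[8,3],[9,0],[10,7],[19,0],[41,16],[44,0]]
[[8,3],[9,0],[10,7],[19,0],[30,15],[33,0],[41,16],[44,0]]
[[8,3],[9,0],[10,7],[19,0],[30,15],[33,0],[41,16],[44,15],[49,0]]
[[8,3],[9,0],[10,7],[18,16],[25,0],[30,15],[33,0],[41,16],[44,15],[49,0]]
[[8,3],[9,0],[10,7],[18,16],[25,0],[30,15],[33,0],[38,12],[41,16],[44,15],[49,0]]
[[8,3],[9,0],[10,7],[18,16],[25,0],[30,15],[33,0],[38,12],[41,16],[44,15],[49,0]]
[[8,3],[9,0],[10,7],[18,16],[25,0],[28,4],[30,15],[33,4],[38,12],[41,16],[44,15],[49,0]]
[[2,15],[4,0],[8,3],[9,0],[10,7],[18,16],[25,0],[28,4],[30,15],[33,4],[38,12],[41,16],[44,15],[49,0]]
[[2,15],[4,0],[8,3],[9,0],[10,7],[18,16],[25,0],[28,4],[30,15],[33,4],[38,12],[41,16],[44,15],[49,0]]
[[0,8],[2,15],[4,0],[8,3],[9,0],[10,7],[18,16],[25,0],[28,4],[30,15],[33,4],[38,12],[41,16],[44,15],[49,0]]
[[0,8],[2,15],[4,0],[8,3],[9,0],[10,7],[18,16],[25,0],[28,4],[30,15],[33,4],[38,12],[41,16],[44,15],[49,0]]
[[0,8],[2,15],[4,0],[8,3],[9,0],[10,7],[18,16],[25,0],[28,4],[30,15],[33,4],[38,12],[41,16],[44,15],[49,0]]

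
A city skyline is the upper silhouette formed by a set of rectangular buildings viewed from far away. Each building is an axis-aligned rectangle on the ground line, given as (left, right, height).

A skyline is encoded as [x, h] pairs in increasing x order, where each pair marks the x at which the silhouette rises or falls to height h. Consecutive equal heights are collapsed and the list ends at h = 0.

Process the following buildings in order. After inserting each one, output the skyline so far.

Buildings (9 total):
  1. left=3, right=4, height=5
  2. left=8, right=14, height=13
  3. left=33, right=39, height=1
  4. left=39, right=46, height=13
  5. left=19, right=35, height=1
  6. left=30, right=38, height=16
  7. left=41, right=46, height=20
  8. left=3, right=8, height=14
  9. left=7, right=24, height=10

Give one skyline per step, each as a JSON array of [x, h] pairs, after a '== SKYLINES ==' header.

== SKYLINES ==
[[3,5],[4,0]]
[[3,5],[4,0],[8,13],[14,0]]
[[3,5],[4,0],[8,13],[14,0],[33,1],[39,0]]
[[3,5],[4,0],[8,13],[14,0],[33,1],[39,13],[46,0]]
[[3,5],[4,0],[8,13],[14,0],[19,1],[39,13],[46,0]]
[[3,5],[4,0],[8,13],[14,0],[19,1],[30,16],[38,1],[39,13],[46,0]]
[[3,5],[4,0],[8,13],[14,0],[19,1],[30,16],[38,1],[39,13],[41,20],[46,0]]
[[3,14],[8,13],[14,0],[19,1],[30,16],[38,1],[39,13],[41,20],[46,0]]
[[3,14],[8,13],[14,10],[24,1],[30,16],[38,1],[39,13],[41,20],[46,0]]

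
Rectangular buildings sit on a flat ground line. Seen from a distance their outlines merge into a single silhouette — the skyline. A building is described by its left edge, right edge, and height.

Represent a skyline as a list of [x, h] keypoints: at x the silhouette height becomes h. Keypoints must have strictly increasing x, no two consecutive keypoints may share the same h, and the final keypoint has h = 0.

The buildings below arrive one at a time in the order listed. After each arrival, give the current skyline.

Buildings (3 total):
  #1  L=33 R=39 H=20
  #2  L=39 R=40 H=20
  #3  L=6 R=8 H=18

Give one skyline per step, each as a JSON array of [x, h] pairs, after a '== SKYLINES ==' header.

== SKYLINES ==
[[33,20],[39,0]]
[[33,20],[40,0]]
[[6,18],[8,0],[33,20],[40,0]]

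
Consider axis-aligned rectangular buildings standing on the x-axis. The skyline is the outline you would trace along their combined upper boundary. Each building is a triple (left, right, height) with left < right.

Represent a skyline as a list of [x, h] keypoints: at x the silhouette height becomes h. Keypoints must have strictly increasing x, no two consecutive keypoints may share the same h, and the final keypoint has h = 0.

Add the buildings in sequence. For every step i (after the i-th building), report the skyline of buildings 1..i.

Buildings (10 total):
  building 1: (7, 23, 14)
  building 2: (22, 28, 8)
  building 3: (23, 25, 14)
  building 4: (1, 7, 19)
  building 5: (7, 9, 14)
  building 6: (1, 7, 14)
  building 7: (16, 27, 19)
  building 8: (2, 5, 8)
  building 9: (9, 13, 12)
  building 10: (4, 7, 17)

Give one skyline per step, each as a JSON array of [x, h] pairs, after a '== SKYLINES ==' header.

== SKYLINES ==
[[7,14],[23,0]]
[[7,14],[23,8],[28,0]]
[[7,14],[25,8],[28,0]]
[[1,19],[7,14],[25,8],[28,0]]
[[1,19],[7,14],[25,8],[28,0]]
[[1,19],[7,14],[25,8],[28,0]]
[[1,19],[7,14],[16,19],[27,8],[28,0]]
[[1,19],[7,14],[16,19],[27,8],[28,0]]
[[1,19],[7,14],[16,19],[27,8],[28,0]]
[[1,19],[7,14],[16,19],[27,8],[28,0]]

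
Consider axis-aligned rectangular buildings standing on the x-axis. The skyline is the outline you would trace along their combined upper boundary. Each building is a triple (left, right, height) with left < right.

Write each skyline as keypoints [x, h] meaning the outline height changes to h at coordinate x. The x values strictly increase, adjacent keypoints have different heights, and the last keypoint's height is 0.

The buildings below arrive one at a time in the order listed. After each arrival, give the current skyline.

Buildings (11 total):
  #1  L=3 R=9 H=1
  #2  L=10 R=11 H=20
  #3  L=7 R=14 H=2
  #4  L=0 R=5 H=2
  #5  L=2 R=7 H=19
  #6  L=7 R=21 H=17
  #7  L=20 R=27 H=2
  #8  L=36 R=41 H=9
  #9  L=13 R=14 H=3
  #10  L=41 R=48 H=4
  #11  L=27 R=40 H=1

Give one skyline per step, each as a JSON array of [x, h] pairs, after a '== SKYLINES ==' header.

== SKYLINES ==
[[3,1],[9,0]]
[[3,1],[9,0],[10,20],[11,0]]
[[3,1],[7,2],[10,20],[11,2],[14,0]]
[[0,2],[5,1],[7,2],[10,20],[11,2],[14,0]]
[[0,2],[2,19],[7,2],[10,20],[11,2],[14,0]]
[[0,2],[2,19],[7,17],[10,20],[11,17],[21,0]]
[[0,2],[2,19],[7,17],[10,20],[11,17],[21,2],[27,0]]
[[0,2],[2,19],[7,17],[10,20],[11,17],[21,2],[27,0],[36,9],[41,0]]
[[0,2],[2,19],[7,17],[10,20],[11,17],[21,2],[27,0],[36,9],[41,0]]
[[0,2],[2,19],[7,17],[10,20],[11,17],[21,2],[27,0],[36,9],[41,4],[48,0]]
[[0,2],[2,19],[7,17],[10,20],[11,17],[21,2],[27,1],[36,9],[41,4],[48,0]]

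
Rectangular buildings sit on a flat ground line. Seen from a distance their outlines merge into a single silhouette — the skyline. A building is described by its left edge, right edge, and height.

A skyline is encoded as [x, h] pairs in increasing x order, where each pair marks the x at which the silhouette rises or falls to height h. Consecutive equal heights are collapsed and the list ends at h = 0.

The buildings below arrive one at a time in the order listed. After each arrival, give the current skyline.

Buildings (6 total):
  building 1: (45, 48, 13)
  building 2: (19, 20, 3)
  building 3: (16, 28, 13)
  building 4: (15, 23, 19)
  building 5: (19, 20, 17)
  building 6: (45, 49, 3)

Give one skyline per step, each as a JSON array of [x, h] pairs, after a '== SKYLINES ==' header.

== SKYLINES ==
[[45,13],[48,0]]
[[19,3],[20,0],[45,13],[48,0]]
[[16,13],[28,0],[45,13],[48,0]]
[[15,19],[23,13],[28,0],[45,13],[48,0]]
[[15,19],[23,13],[28,0],[45,13],[48,0]]
[[15,19],[23,13],[28,0],[45,13],[48,3],[49,0]]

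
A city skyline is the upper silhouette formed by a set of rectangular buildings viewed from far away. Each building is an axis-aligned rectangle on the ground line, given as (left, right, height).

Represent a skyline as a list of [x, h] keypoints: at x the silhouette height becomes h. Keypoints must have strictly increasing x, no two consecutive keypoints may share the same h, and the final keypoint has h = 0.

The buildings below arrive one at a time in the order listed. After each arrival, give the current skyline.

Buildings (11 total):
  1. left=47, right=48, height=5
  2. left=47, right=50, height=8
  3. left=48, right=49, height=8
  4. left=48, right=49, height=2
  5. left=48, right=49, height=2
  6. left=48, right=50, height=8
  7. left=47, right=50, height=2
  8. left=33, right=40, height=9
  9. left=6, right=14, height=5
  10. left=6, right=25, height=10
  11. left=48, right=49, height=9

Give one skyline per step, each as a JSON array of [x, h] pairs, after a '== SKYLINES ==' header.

== SKYLINES ==
[[47,5],[48,0]]
[[47,8],[50,0]]
[[47,8],[50,0]]
[[47,8],[50,0]]
[[47,8],[50,0]]
[[47,8],[50,0]]
[[47,8],[50,0]]
[[33,9],[40,0],[47,8],[50,0]]
[[6,5],[14,0],[33,9],[40,0],[47,8],[50,0]]
[[6,10],[25,0],[33,9],[40,0],[47,8],[50,0]]
[[6,10],[25,0],[33,9],[40,0],[47,8],[48,9],[49,8],[50,0]]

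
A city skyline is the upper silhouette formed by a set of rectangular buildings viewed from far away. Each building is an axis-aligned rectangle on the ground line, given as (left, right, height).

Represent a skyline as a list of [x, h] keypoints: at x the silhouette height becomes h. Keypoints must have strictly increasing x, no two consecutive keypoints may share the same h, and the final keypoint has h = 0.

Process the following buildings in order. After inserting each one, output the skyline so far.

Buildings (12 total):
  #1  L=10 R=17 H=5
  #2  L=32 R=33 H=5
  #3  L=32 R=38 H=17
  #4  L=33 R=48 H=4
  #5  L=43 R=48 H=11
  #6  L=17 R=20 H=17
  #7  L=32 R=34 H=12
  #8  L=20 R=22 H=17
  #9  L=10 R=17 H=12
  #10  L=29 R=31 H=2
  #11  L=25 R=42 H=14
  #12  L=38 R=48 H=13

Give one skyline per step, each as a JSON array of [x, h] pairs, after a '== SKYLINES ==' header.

== SKYLINES ==
[[10,5],[17,0]]
[[10,5],[17,0],[32,5],[33,0]]
[[10,5],[17,0],[32,17],[38,0]]
[[10,5],[17,0],[32,17],[38,4],[48,0]]
[[10,5],[17,0],[32,17],[38,4],[43,11],[48,0]]
[[10,5],[17,17],[20,0],[32,17],[38,4],[43,11],[48,0]]
[[10,5],[17,17],[20,0],[32,17],[38,4],[43,11],[48,0]]
[[10,5],[17,17],[22,0],[32,17],[38,4],[43,11],[48,0]]
[[10,12],[17,17],[22,0],[32,17],[38,4],[43,11],[48,0]]
[[10,12],[17,17],[22,0],[29,2],[31,0],[32,17],[38,4],[43,11],[48,0]]
[[10,12],[17,17],[22,0],[25,14],[32,17],[38,14],[42,4],[43,11],[48,0]]
[[10,12],[17,17],[22,0],[25,14],[32,17],[38,14],[42,13],[48,0]]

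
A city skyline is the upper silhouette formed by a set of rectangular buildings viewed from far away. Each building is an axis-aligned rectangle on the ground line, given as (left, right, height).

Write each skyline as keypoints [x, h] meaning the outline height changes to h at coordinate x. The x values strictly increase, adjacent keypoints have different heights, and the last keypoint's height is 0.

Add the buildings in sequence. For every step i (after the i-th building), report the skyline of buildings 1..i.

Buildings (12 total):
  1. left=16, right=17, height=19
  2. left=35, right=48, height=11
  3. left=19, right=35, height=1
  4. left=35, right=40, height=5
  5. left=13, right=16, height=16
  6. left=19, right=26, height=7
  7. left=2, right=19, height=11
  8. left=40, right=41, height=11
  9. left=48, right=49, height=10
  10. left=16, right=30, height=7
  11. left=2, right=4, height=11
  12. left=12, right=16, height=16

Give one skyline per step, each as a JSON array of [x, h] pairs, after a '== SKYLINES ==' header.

== SKYLINES ==
[[16,19],[17,0]]
[[16,19],[17,0],[35,11],[48,0]]
[[16,19],[17,0],[19,1],[35,11],[48,0]]
[[16,19],[17,0],[19,1],[35,11],[48,0]]
[[13,16],[16,19],[17,0],[19,1],[35,11],[48,0]]
[[13,16],[16,19],[17,0],[19,7],[26,1],[35,11],[48,0]]
[[2,11],[13,16],[16,19],[17,11],[19,7],[26,1],[35,11],[48,0]]
[[2,11],[13,16],[16,19],[17,11],[19,7],[26,1],[35,11],[48,0]]
[[2,11],[13,16],[16,19],[17,11],[19,7],[26,1],[35,11],[48,10],[49,0]]
[[2,11],[13,16],[16,19],[17,11],[19,7],[30,1],[35,11],[48,10],[49,0]]
[[2,11],[13,16],[16,19],[17,11],[19,7],[30,1],[35,11],[48,10],[49,0]]
[[2,11],[12,16],[16,19],[17,11],[19,7],[30,1],[35,11],[48,10],[49,0]]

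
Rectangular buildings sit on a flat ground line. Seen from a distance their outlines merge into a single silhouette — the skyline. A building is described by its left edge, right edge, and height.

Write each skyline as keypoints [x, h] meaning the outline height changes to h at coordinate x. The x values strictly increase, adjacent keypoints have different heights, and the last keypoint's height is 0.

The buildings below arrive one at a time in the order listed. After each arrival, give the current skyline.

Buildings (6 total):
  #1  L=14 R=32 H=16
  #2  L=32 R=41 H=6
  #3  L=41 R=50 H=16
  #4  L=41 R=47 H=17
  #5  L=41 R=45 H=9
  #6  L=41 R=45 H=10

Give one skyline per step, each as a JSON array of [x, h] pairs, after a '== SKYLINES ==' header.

== SKYLINES ==
[[14,16],[32,0]]
[[14,16],[32,6],[41,0]]
[[14,16],[32,6],[41,16],[50,0]]
[[14,16],[32,6],[41,17],[47,16],[50,0]]
[[14,16],[32,6],[41,17],[47,16],[50,0]]
[[14,16],[32,6],[41,17],[47,16],[50,0]]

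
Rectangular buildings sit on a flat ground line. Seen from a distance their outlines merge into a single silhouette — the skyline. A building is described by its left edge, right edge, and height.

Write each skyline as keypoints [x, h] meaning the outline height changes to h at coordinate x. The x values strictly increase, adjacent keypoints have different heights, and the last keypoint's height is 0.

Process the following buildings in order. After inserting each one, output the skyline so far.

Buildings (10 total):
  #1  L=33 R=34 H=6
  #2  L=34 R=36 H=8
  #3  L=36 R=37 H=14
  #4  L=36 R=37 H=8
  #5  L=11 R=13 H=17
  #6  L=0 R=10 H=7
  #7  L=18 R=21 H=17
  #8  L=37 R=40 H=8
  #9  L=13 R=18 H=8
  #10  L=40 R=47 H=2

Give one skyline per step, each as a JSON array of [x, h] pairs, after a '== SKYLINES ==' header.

== SKYLINES ==
[[33,6],[34,0]]
[[33,6],[34,8],[36,0]]
[[33,6],[34,8],[36,14],[37,0]]
[[33,6],[34,8],[36,14],[37,0]]
[[11,17],[13,0],[33,6],[34,8],[36,14],[37,0]]
[[0,7],[10,0],[11,17],[13,0],[33,6],[34,8],[36,14],[37,0]]
[[0,7],[10,0],[11,17],[13,0],[18,17],[21,0],[33,6],[34,8],[36,14],[37,0]]
[[0,7],[10,0],[11,17],[13,0],[18,17],[21,0],[33,6],[34,8],[36,14],[37,8],[40,0]]
[[0,7],[10,0],[11,17],[13,8],[18,17],[21,0],[33,6],[34,8],[36,14],[37,8],[40,0]]
[[0,7],[10,0],[11,17],[13,8],[18,17],[21,0],[33,6],[34,8],[36,14],[37,8],[40,2],[47,0]]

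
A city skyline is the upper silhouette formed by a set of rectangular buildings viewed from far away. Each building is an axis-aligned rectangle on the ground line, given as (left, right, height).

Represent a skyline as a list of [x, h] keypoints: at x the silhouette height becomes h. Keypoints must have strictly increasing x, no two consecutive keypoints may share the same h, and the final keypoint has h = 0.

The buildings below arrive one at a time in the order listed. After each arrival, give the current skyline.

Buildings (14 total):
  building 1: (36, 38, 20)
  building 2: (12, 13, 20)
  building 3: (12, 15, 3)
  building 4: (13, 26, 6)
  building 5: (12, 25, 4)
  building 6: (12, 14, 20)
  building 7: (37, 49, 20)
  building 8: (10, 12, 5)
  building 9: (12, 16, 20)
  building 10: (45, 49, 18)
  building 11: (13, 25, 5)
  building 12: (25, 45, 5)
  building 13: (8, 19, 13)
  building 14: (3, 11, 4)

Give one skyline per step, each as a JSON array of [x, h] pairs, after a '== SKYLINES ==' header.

== SKYLINES ==
[[36,20],[38,0]]
[[12,20],[13,0],[36,20],[38,0]]
[[12,20],[13,3],[15,0],[36,20],[38,0]]
[[12,20],[13,6],[26,0],[36,20],[38,0]]
[[12,20],[13,6],[26,0],[36,20],[38,0]]
[[12,20],[14,6],[26,0],[36,20],[38,0]]
[[12,20],[14,6],[26,0],[36,20],[49,0]]
[[10,5],[12,20],[14,6],[26,0],[36,20],[49,0]]
[[10,5],[12,20],[16,6],[26,0],[36,20],[49,0]]
[[10,5],[12,20],[16,6],[26,0],[36,20],[49,0]]
[[10,5],[12,20],[16,6],[26,0],[36,20],[49,0]]
[[10,5],[12,20],[16,6],[26,5],[36,20],[49,0]]
[[8,13],[12,20],[16,13],[19,6],[26,5],[36,20],[49,0]]
[[3,4],[8,13],[12,20],[16,13],[19,6],[26,5],[36,20],[49,0]]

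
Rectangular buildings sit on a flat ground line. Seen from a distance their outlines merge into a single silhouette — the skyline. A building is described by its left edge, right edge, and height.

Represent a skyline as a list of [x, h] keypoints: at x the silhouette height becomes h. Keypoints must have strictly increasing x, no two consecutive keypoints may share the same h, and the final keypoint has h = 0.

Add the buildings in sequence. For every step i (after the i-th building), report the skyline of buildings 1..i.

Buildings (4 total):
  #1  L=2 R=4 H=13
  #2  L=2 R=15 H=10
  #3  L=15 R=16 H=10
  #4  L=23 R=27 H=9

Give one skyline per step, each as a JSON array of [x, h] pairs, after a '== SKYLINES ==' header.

== SKYLINES ==
[[2,13],[4,0]]
[[2,13],[4,10],[15,0]]
[[2,13],[4,10],[16,0]]
[[2,13],[4,10],[16,0],[23,9],[27,0]]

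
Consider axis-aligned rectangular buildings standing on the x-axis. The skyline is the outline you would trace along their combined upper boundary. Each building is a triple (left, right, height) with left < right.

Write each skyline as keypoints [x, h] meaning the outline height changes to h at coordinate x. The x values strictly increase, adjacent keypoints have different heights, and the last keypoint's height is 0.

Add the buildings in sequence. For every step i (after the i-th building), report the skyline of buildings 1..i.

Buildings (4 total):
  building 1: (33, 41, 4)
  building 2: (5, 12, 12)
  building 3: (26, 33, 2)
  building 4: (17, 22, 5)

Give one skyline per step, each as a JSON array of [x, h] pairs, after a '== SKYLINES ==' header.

== SKYLINES ==
[[33,4],[41,0]]
[[5,12],[12,0],[33,4],[41,0]]
[[5,12],[12,0],[26,2],[33,4],[41,0]]
[[5,12],[12,0],[17,5],[22,0],[26,2],[33,4],[41,0]]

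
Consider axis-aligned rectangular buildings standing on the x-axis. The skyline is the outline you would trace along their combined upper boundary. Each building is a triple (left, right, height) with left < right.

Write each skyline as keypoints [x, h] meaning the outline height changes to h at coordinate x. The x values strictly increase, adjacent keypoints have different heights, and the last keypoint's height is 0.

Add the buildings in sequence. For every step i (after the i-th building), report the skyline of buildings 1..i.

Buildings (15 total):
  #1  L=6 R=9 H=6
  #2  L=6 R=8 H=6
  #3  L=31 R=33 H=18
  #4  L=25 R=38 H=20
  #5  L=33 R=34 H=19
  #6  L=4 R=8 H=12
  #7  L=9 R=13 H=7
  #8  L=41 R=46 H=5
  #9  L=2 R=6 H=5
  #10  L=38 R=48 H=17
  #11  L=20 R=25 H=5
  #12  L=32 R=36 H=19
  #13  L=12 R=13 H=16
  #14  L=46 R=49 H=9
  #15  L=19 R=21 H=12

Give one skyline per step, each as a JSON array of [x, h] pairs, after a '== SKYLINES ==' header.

== SKYLINES ==
[[6,6],[9,0]]
[[6,6],[9,0]]
[[6,6],[9,0],[31,18],[33,0]]
[[6,6],[9,0],[25,20],[38,0]]
[[6,6],[9,0],[25,20],[38,0]]
[[4,12],[8,6],[9,0],[25,20],[38,0]]
[[4,12],[8,6],[9,7],[13,0],[25,20],[38,0]]
[[4,12],[8,6],[9,7],[13,0],[25,20],[38,0],[41,5],[46,0]]
[[2,5],[4,12],[8,6],[9,7],[13,0],[25,20],[38,0],[41,5],[46,0]]
[[2,5],[4,12],[8,6],[9,7],[13,0],[25,20],[38,17],[48,0]]
[[2,5],[4,12],[8,6],[9,7],[13,0],[20,5],[25,20],[38,17],[48,0]]
[[2,5],[4,12],[8,6],[9,7],[13,0],[20,5],[25,20],[38,17],[48,0]]
[[2,5],[4,12],[8,6],[9,7],[12,16],[13,0],[20,5],[25,20],[38,17],[48,0]]
[[2,5],[4,12],[8,6],[9,7],[12,16],[13,0],[20,5],[25,20],[38,17],[48,9],[49,0]]
[[2,5],[4,12],[8,6],[9,7],[12,16],[13,0],[19,12],[21,5],[25,20],[38,17],[48,9],[49,0]]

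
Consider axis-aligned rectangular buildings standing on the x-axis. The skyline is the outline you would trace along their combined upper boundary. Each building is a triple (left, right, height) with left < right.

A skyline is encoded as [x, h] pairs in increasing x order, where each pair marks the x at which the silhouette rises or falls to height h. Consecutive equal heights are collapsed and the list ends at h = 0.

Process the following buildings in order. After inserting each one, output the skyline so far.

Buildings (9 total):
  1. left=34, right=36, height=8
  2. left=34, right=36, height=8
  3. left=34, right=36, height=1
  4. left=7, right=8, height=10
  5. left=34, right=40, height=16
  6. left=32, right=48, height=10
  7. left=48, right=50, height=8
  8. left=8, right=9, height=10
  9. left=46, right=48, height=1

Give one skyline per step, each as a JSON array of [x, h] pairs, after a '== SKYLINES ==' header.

== SKYLINES ==
[[34,8],[36,0]]
[[34,8],[36,0]]
[[34,8],[36,0]]
[[7,10],[8,0],[34,8],[36,0]]
[[7,10],[8,0],[34,16],[40,0]]
[[7,10],[8,0],[32,10],[34,16],[40,10],[48,0]]
[[7,10],[8,0],[32,10],[34,16],[40,10],[48,8],[50,0]]
[[7,10],[9,0],[32,10],[34,16],[40,10],[48,8],[50,0]]
[[7,10],[9,0],[32,10],[34,16],[40,10],[48,8],[50,0]]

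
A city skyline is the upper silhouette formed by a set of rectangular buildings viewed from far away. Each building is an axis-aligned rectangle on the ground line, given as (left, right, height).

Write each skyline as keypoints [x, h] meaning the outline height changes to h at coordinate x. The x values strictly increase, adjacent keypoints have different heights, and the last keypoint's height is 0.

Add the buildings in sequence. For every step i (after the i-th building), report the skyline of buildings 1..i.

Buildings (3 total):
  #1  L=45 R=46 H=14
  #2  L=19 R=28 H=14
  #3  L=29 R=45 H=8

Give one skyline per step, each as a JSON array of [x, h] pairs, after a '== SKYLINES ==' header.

== SKYLINES ==
[[45,14],[46,0]]
[[19,14],[28,0],[45,14],[46,0]]
[[19,14],[28,0],[29,8],[45,14],[46,0]]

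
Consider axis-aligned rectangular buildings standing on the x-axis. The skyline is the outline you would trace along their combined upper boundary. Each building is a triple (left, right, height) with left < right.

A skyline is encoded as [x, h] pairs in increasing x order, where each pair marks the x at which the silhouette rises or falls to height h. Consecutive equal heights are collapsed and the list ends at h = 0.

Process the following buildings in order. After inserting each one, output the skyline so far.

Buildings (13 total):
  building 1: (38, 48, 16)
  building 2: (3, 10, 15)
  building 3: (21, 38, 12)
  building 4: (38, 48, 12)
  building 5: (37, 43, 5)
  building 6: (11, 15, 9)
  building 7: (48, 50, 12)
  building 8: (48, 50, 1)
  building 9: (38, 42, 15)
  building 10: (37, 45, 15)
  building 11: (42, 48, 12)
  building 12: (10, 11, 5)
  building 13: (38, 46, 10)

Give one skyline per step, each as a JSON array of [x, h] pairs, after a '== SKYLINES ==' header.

== SKYLINES ==
[[38,16],[48,0]]
[[3,15],[10,0],[38,16],[48,0]]
[[3,15],[10,0],[21,12],[38,16],[48,0]]
[[3,15],[10,0],[21,12],[38,16],[48,0]]
[[3,15],[10,0],[21,12],[38,16],[48,0]]
[[3,15],[10,0],[11,9],[15,0],[21,12],[38,16],[48,0]]
[[3,15],[10,0],[11,9],[15,0],[21,12],[38,16],[48,12],[50,0]]
[[3,15],[10,0],[11,9],[15,0],[21,12],[38,16],[48,12],[50,0]]
[[3,15],[10,0],[11,9],[15,0],[21,12],[38,16],[48,12],[50,0]]
[[3,15],[10,0],[11,9],[15,0],[21,12],[37,15],[38,16],[48,12],[50,0]]
[[3,15],[10,0],[11,9],[15,0],[21,12],[37,15],[38,16],[48,12],[50,0]]
[[3,15],[10,5],[11,9],[15,0],[21,12],[37,15],[38,16],[48,12],[50,0]]
[[3,15],[10,5],[11,9],[15,0],[21,12],[37,15],[38,16],[48,12],[50,0]]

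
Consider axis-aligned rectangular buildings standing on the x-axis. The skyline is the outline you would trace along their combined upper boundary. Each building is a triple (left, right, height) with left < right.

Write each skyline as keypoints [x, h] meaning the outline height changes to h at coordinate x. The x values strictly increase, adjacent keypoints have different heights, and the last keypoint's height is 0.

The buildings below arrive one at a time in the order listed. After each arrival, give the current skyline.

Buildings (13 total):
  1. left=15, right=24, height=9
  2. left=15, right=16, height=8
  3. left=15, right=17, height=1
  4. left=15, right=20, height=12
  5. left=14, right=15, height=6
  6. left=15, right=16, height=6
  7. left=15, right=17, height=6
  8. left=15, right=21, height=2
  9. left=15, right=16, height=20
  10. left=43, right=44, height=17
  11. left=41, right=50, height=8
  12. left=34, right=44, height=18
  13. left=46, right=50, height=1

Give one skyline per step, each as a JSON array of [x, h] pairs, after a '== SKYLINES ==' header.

== SKYLINES ==
[[15,9],[24,0]]
[[15,9],[24,0]]
[[15,9],[24,0]]
[[15,12],[20,9],[24,0]]
[[14,6],[15,12],[20,9],[24,0]]
[[14,6],[15,12],[20,9],[24,0]]
[[14,6],[15,12],[20,9],[24,0]]
[[14,6],[15,12],[20,9],[24,0]]
[[14,6],[15,20],[16,12],[20,9],[24,0]]
[[14,6],[15,20],[16,12],[20,9],[24,0],[43,17],[44,0]]
[[14,6],[15,20],[16,12],[20,9],[24,0],[41,8],[43,17],[44,8],[50,0]]
[[14,6],[15,20],[16,12],[20,9],[24,0],[34,18],[44,8],[50,0]]
[[14,6],[15,20],[16,12],[20,9],[24,0],[34,18],[44,8],[50,0]]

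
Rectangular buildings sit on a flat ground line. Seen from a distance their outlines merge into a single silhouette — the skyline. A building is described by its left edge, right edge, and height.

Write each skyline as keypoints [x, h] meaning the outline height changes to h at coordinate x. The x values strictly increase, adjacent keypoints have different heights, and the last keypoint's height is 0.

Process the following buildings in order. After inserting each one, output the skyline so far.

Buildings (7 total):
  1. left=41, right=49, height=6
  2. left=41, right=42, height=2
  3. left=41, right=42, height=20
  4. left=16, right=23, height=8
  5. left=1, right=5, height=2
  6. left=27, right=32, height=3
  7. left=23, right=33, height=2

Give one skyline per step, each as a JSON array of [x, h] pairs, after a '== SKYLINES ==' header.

== SKYLINES ==
[[41,6],[49,0]]
[[41,6],[49,0]]
[[41,20],[42,6],[49,0]]
[[16,8],[23,0],[41,20],[42,6],[49,0]]
[[1,2],[5,0],[16,8],[23,0],[41,20],[42,6],[49,0]]
[[1,2],[5,0],[16,8],[23,0],[27,3],[32,0],[41,20],[42,6],[49,0]]
[[1,2],[5,0],[16,8],[23,2],[27,3],[32,2],[33,0],[41,20],[42,6],[49,0]]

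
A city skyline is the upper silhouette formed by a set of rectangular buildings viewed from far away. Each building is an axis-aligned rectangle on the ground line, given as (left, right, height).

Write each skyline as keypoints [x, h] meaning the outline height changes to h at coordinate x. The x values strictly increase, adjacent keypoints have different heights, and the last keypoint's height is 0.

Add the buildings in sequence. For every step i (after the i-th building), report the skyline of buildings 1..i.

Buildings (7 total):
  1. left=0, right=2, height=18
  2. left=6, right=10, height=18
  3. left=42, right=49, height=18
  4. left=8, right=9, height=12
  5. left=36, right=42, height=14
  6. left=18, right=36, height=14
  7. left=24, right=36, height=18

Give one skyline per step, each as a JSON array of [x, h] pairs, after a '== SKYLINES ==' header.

== SKYLINES ==
[[0,18],[2,0]]
[[0,18],[2,0],[6,18],[10,0]]
[[0,18],[2,0],[6,18],[10,0],[42,18],[49,0]]
[[0,18],[2,0],[6,18],[10,0],[42,18],[49,0]]
[[0,18],[2,0],[6,18],[10,0],[36,14],[42,18],[49,0]]
[[0,18],[2,0],[6,18],[10,0],[18,14],[42,18],[49,0]]
[[0,18],[2,0],[6,18],[10,0],[18,14],[24,18],[36,14],[42,18],[49,0]]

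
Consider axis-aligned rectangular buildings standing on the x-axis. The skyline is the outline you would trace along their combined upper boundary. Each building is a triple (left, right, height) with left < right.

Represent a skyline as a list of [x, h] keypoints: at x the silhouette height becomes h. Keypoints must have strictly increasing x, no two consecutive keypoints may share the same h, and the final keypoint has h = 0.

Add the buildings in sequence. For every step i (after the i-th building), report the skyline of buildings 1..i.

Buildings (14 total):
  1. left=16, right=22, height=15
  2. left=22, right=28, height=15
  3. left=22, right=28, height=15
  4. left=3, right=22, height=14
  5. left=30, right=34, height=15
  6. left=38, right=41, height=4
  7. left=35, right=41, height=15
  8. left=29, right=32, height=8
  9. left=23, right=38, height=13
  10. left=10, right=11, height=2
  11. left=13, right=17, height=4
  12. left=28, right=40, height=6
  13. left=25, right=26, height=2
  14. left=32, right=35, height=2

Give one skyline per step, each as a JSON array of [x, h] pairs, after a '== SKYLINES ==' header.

== SKYLINES ==
[[16,15],[22,0]]
[[16,15],[28,0]]
[[16,15],[28,0]]
[[3,14],[16,15],[28,0]]
[[3,14],[16,15],[28,0],[30,15],[34,0]]
[[3,14],[16,15],[28,0],[30,15],[34,0],[38,4],[41,0]]
[[3,14],[16,15],[28,0],[30,15],[34,0],[35,15],[41,0]]
[[3,14],[16,15],[28,0],[29,8],[30,15],[34,0],[35,15],[41,0]]
[[3,14],[16,15],[28,13],[30,15],[34,13],[35,15],[41,0]]
[[3,14],[16,15],[28,13],[30,15],[34,13],[35,15],[41,0]]
[[3,14],[16,15],[28,13],[30,15],[34,13],[35,15],[41,0]]
[[3,14],[16,15],[28,13],[30,15],[34,13],[35,15],[41,0]]
[[3,14],[16,15],[28,13],[30,15],[34,13],[35,15],[41,0]]
[[3,14],[16,15],[28,13],[30,15],[34,13],[35,15],[41,0]]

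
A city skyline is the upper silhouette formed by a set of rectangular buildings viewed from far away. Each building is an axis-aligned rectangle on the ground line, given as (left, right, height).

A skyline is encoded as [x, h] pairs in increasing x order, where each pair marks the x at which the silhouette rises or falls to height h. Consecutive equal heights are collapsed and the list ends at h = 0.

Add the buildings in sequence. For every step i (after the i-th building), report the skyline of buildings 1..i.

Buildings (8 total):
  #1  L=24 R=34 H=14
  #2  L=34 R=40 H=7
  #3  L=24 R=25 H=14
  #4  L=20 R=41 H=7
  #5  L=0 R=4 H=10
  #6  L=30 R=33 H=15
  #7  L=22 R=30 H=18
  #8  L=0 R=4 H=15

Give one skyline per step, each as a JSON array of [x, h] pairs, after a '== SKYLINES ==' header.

== SKYLINES ==
[[24,14],[34,0]]
[[24,14],[34,7],[40,0]]
[[24,14],[34,7],[40,0]]
[[20,7],[24,14],[34,7],[41,0]]
[[0,10],[4,0],[20,7],[24,14],[34,7],[41,0]]
[[0,10],[4,0],[20,7],[24,14],[30,15],[33,14],[34,7],[41,0]]
[[0,10],[4,0],[20,7],[22,18],[30,15],[33,14],[34,7],[41,0]]
[[0,15],[4,0],[20,7],[22,18],[30,15],[33,14],[34,7],[41,0]]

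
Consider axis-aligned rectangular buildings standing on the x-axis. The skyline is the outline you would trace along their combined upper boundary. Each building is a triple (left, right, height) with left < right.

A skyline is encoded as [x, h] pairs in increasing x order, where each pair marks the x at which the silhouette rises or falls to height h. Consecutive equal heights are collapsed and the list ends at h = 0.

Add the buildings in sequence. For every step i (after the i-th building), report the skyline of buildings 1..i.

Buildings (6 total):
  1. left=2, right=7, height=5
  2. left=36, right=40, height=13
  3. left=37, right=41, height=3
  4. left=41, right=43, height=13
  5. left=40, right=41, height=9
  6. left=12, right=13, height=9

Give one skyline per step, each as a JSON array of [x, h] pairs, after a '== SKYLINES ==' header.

== SKYLINES ==
[[2,5],[7,0]]
[[2,5],[7,0],[36,13],[40,0]]
[[2,5],[7,0],[36,13],[40,3],[41,0]]
[[2,5],[7,0],[36,13],[40,3],[41,13],[43,0]]
[[2,5],[7,0],[36,13],[40,9],[41,13],[43,0]]
[[2,5],[7,0],[12,9],[13,0],[36,13],[40,9],[41,13],[43,0]]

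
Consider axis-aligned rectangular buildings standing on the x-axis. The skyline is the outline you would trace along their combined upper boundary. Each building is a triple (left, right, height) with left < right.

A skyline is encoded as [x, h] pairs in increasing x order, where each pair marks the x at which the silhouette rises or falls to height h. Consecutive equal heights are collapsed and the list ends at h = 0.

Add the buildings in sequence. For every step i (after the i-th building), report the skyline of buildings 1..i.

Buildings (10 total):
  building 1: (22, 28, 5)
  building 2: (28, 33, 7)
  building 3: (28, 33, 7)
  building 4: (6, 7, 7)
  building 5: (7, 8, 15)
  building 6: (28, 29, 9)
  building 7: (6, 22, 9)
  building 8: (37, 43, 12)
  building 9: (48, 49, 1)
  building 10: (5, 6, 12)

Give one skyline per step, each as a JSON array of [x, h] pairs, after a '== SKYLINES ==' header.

== SKYLINES ==
[[22,5],[28,0]]
[[22,5],[28,7],[33,0]]
[[22,5],[28,7],[33,0]]
[[6,7],[7,0],[22,5],[28,7],[33,0]]
[[6,7],[7,15],[8,0],[22,5],[28,7],[33,0]]
[[6,7],[7,15],[8,0],[22,5],[28,9],[29,7],[33,0]]
[[6,9],[7,15],[8,9],[22,5],[28,9],[29,7],[33,0]]
[[6,9],[7,15],[8,9],[22,5],[28,9],[29,7],[33,0],[37,12],[43,0]]
[[6,9],[7,15],[8,9],[22,5],[28,9],[29,7],[33,0],[37,12],[43,0],[48,1],[49,0]]
[[5,12],[6,9],[7,15],[8,9],[22,5],[28,9],[29,7],[33,0],[37,12],[43,0],[48,1],[49,0]]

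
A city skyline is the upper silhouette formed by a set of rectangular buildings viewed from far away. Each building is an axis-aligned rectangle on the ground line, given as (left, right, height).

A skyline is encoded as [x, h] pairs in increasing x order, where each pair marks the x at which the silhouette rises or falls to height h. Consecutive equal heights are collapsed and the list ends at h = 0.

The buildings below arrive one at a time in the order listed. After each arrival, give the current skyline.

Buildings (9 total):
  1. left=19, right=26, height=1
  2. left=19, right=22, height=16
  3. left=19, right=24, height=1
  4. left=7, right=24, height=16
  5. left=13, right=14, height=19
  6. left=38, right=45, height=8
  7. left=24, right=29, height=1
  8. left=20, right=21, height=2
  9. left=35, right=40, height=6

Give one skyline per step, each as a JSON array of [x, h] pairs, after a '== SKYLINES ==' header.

== SKYLINES ==
[[19,1],[26,0]]
[[19,16],[22,1],[26,0]]
[[19,16],[22,1],[26,0]]
[[7,16],[24,1],[26,0]]
[[7,16],[13,19],[14,16],[24,1],[26,0]]
[[7,16],[13,19],[14,16],[24,1],[26,0],[38,8],[45,0]]
[[7,16],[13,19],[14,16],[24,1],[29,0],[38,8],[45,0]]
[[7,16],[13,19],[14,16],[24,1],[29,0],[38,8],[45,0]]
[[7,16],[13,19],[14,16],[24,1],[29,0],[35,6],[38,8],[45,0]]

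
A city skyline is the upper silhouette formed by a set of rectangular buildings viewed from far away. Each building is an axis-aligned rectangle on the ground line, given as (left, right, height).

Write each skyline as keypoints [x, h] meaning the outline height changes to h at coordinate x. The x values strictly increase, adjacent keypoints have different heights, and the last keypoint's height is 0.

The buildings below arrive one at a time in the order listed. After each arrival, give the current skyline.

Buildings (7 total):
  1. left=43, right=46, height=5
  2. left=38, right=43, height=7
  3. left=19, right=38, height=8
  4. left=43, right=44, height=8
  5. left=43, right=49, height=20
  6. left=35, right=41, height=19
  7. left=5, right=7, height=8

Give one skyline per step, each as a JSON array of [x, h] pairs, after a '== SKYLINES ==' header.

== SKYLINES ==
[[43,5],[46,0]]
[[38,7],[43,5],[46,0]]
[[19,8],[38,7],[43,5],[46,0]]
[[19,8],[38,7],[43,8],[44,5],[46,0]]
[[19,8],[38,7],[43,20],[49,0]]
[[19,8],[35,19],[41,7],[43,20],[49,0]]
[[5,8],[7,0],[19,8],[35,19],[41,7],[43,20],[49,0]]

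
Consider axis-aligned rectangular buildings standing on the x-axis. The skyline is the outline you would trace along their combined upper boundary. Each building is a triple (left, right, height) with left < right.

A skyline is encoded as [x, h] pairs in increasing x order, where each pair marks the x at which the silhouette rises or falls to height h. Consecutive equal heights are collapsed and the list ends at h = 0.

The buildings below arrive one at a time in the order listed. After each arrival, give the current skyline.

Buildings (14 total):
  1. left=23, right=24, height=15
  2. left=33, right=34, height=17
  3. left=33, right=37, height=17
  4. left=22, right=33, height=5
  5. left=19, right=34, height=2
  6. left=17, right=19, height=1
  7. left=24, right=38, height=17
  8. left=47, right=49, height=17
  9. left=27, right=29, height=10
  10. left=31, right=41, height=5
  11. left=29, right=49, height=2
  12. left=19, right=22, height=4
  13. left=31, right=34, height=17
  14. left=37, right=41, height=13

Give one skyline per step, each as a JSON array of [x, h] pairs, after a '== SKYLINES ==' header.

== SKYLINES ==
[[23,15],[24,0]]
[[23,15],[24,0],[33,17],[34,0]]
[[23,15],[24,0],[33,17],[37,0]]
[[22,5],[23,15],[24,5],[33,17],[37,0]]
[[19,2],[22,5],[23,15],[24,5],[33,17],[37,0]]
[[17,1],[19,2],[22,5],[23,15],[24,5],[33,17],[37,0]]
[[17,1],[19,2],[22,5],[23,15],[24,17],[38,0]]
[[17,1],[19,2],[22,5],[23,15],[24,17],[38,0],[47,17],[49,0]]
[[17,1],[19,2],[22,5],[23,15],[24,17],[38,0],[47,17],[49,0]]
[[17,1],[19,2],[22,5],[23,15],[24,17],[38,5],[41,0],[47,17],[49,0]]
[[17,1],[19,2],[22,5],[23,15],[24,17],[38,5],[41,2],[47,17],[49,0]]
[[17,1],[19,4],[22,5],[23,15],[24,17],[38,5],[41,2],[47,17],[49,0]]
[[17,1],[19,4],[22,5],[23,15],[24,17],[38,5],[41,2],[47,17],[49,0]]
[[17,1],[19,4],[22,5],[23,15],[24,17],[38,13],[41,2],[47,17],[49,0]]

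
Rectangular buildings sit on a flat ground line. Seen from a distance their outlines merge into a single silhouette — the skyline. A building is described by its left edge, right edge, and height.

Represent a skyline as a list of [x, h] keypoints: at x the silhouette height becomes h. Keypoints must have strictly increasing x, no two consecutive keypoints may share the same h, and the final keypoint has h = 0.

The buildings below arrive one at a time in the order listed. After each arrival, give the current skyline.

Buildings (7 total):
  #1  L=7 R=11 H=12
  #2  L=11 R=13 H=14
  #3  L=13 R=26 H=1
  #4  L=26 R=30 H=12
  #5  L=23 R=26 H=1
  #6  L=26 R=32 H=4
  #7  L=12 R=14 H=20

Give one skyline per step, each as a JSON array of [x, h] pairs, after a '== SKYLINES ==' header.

== SKYLINES ==
[[7,12],[11,0]]
[[7,12],[11,14],[13,0]]
[[7,12],[11,14],[13,1],[26,0]]
[[7,12],[11,14],[13,1],[26,12],[30,0]]
[[7,12],[11,14],[13,1],[26,12],[30,0]]
[[7,12],[11,14],[13,1],[26,12],[30,4],[32,0]]
[[7,12],[11,14],[12,20],[14,1],[26,12],[30,4],[32,0]]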